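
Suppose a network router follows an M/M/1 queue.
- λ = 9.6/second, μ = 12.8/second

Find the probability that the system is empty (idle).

ρ = λ/μ = 9.6/12.8 = 0.7500
P(0) = 1 - ρ = 1 - 0.7500 = 0.2500
The server is idle 25.00% of the time.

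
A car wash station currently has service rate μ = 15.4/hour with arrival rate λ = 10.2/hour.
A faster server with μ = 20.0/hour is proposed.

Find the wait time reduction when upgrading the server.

System 1: ρ₁ = 10.2/15.4 = 0.6623, W₁ = 1/(15.4-10.2) = 0.19231
System 2: ρ₂ = 10.2/20.0 = 0.5100, W₂ = 1/(20.0-10.2) = 0.10204
Improvement: (W₁-W₂)/W₁ = (0.19231-0.10204)/0.19231 = 46.94%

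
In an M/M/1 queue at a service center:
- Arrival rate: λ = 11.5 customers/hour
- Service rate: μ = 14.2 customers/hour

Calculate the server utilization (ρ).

Server utilization: ρ = λ/μ
ρ = 11.5/14.2 = 0.8099
The server is busy 80.99% of the time.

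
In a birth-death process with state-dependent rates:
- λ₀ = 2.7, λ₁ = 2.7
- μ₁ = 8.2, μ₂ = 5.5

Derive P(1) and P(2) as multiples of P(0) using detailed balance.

Balance equations:
State 0: λ₀P₀ = μ₁P₁ → P₁ = (λ₀/μ₁)P₀ = (2.7/8.2)P₀ = 0.3293P₀
State 1: P₂ = (λ₀λ₁)/(μ₁μ₂)P₀ = (2.7×2.7)/(8.2×5.5)P₀ = 0.1616P₀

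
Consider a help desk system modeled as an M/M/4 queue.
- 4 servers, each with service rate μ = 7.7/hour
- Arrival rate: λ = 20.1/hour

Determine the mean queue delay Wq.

Traffic intensity: ρ = λ/(cμ) = 20.1/(4×7.7) = 0.6526
Since ρ = 0.6526 < 1, system is stable.
Offered load a = λ/μ = cρ = 20.1/7.7 = 2.6104
P₀ = [ Σₙ₌₀^3 aⁿ/n! + a^4/(4!(1-ρ)) ]⁻¹
Σ = a^0/0! + a^1/1! + a^2/2! + a^3/3! = 1.000000 + 2.610390 + 3.407067 + 2.964591 = 9.9820
a^4/(4!(1-ρ)) = 46.4324/(24 × 0.3474) = 5.5690
P₀ = 1/(9.9820 + 5.5690) = 0.06430
Lq = P₀·a^4·ρ / (4!(1-ρ)²) = 0.064304 × 46.4324 × 0.65260 / (24 × 0.12069) = 0.6727
Wq = Lq/λ = 0.6727/20.1 = 0.03347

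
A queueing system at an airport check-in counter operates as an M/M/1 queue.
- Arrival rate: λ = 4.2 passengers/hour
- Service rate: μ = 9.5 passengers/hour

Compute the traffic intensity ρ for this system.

Server utilization: ρ = λ/μ
ρ = 4.2/9.5 = 0.4421
The server is busy 44.21% of the time.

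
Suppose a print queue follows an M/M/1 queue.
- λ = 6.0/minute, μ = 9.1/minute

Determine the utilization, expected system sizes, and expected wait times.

Step 1: ρ = λ/μ = 6.0/9.1 = 0.6593
Step 2: L = λ/(μ-λ) = 6.0/3.10 = 1.9355
Step 3: Lq = λ²/(μ(μ-λ)) = 36.00/(9.1×3.10) = 1.2761
Step 4: W = 1/(μ-λ) = 1/3.10 = 0.32258
Step 5: Wq = λ/(μ(μ-λ)) = 6.0/(9.1×3.10) = 0.2127
Step 6: P(0) = 1-ρ = 0.3407
Verify: L = λW = 6.0×0.32258 = 1.9355 ✔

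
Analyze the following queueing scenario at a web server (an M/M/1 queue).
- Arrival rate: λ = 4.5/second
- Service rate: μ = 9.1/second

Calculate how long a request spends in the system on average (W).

First, compute utilization: ρ = λ/μ = 4.5/9.1 = 0.4945
For M/M/1: W = 1/(μ-λ)
W = 1/(9.1-4.5) = 1/4.60
W = 0.2174 seconds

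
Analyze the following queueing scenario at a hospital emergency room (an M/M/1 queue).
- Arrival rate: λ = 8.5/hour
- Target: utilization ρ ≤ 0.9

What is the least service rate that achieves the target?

ρ = λ/μ, so μ = λ/ρ
μ ≥ 8.5/0.9 = 9.4444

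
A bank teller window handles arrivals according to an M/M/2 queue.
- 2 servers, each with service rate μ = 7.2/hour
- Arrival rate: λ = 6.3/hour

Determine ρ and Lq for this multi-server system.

Traffic intensity: ρ = λ/(cμ) = 6.3/(2×7.2) = 0.4375
Since ρ = 0.4375 < 1, system is stable.
Offered load a = λ/μ = cρ = 6.3/7.2 = 0.8750
P₀ = [ Σₙ₌₀^1 aⁿ/n! + a^2/(2!(1-ρ)) ]⁻¹
Σ = a^0/0! + a^1/1! = 1.0000 + 0.8750 = 1.8750
a^2/(2!(1-ρ)) = 0.76562/(2 × 0.56250) = 0.6806
P₀ = 1/(1.8750 + 0.6806) = 0.3913
Lq = P₀·a^2·ρ / (2!(1-ρ)²) = 0.3913 × 0.7656 × 0.4375 / (2 × 0.3164) = 0.2071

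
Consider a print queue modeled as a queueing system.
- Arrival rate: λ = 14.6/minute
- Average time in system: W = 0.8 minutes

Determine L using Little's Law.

Little's Law: L = λW
L = 14.6 × 0.8 = 11.6800 jobs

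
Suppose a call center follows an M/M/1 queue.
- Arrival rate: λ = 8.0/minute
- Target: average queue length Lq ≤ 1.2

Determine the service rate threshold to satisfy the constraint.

For M/M/1: Lq = λ²/(μ(μ-λ))
Need Lq ≤ 1.2, i.e. μ(μ-λ) ≥ λ²/1.2
μ² - 8.0μ - 64.00/1.2 ≥ 0  →  μ² - 8.0μ - 53.33333 ≥ 0
Quadratic formula (positive root): μ = [λ + √(λ² + 4×53.33333)]/2
Discriminant: 64.00 + 4×53.33333 = 277.3333, √277.3333 = 16.6533
μ ≥ (8.0 + 16.6533)/2 = 12.3267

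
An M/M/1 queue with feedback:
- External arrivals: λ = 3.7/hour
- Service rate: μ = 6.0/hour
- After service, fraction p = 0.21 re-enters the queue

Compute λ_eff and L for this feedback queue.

Effective arrival rate: λ_eff = λ/(1-p) = 3.7/(1-0.21) = 3.7/0.79 = 4.68354
ρ = λ_eff/μ = 4.68354/6.0 = 0.78059
L = ρ/(1-ρ) = 0.78059/(1-0.78059) = 3.5577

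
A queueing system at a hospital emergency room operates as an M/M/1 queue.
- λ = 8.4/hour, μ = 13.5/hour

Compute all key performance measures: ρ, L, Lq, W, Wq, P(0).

Step 1: ρ = λ/μ = 8.4/13.5 = 0.6222
Step 2: L = λ/(μ-λ) = 8.4/5.10 = 1.6471
Step 3: Lq = λ²/(μ(μ-λ)) = 70.56/(13.5×5.10) = 1.0248
Step 4: W = 1/(μ-λ) = 1/5.10 = 0.19608
Step 5: Wq = λ/(μ(μ-λ)) = 8.4/(13.5×5.10) = 0.1220
Step 6: P(0) = 1-ρ = 0.3778
Verify: L = λW = 8.4×0.19608 = 1.6471 ✔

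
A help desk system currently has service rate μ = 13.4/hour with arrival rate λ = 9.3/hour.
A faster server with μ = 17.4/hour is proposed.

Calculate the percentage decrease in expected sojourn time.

System 1: ρ₁ = 9.3/13.4 = 0.6940, W₁ = 1/(13.4-9.3) = 0.24390
System 2: ρ₂ = 9.3/17.4 = 0.5345, W₂ = 1/(17.4-9.3) = 0.12346
Improvement: (W₁-W₂)/W₁ = (0.24390-0.12346)/0.24390 = 49.38%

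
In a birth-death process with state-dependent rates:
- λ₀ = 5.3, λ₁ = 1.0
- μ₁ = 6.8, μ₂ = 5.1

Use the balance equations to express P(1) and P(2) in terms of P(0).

Balance equations:
State 0: λ₀P₀ = μ₁P₁ → P₁ = (λ₀/μ₁)P₀ = (5.3/6.8)P₀ = 0.7794P₀
State 1: P₂ = (λ₀λ₁)/(μ₁μ₂)P₀ = (5.3×1.0)/(6.8×5.1)P₀ = 0.1528P₀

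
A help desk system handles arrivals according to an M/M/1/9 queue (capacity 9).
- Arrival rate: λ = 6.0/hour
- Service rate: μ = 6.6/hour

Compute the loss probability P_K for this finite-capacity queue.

ρ = λ/μ = 6.0/6.6 = 0.90909
P₀ = (1-ρ)/(1-ρ^(K+1)) = (1-0.90909)/(1-0.90909^10) = 0.090910/0.61446 = 0.1480
P_K = P₀×ρ^K = 0.147951 × 0.90909^9 = 0.147951 × 0.424094 = 0.06275
Blocking probability = 6.27%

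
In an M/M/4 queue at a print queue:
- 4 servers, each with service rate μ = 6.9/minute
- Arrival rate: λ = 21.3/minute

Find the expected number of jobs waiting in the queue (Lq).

Traffic intensity: ρ = λ/(cμ) = 21.3/(4×6.9) = 0.7717
Since ρ = 0.7717 < 1, system is stable.
Offered load a = λ/μ = cρ = 21.3/6.9 = 3.0870
P₀ = [ Σₙ₌₀^3 aⁿ/n! + a^4/(4!(1-ρ)) ]⁻¹
Σ = a^0/0! + a^1/1! + a^2/2! + a^3/3! = 1.00000 + 3.08696 + 4.76465 + 4.90276 = 13.7544
a^4/(4!(1-ρ)) = 90.8076/(24 × 0.228261) = 16.5760
P₀ = 1/(13.7544 + 16.5760) = 0.03297
Lq = P₀·a^4·ρ / (4!(1-ρ)²) = 0.03297 × 90.8076 × 0.7717 / (24 × 0.05210) = 1.8477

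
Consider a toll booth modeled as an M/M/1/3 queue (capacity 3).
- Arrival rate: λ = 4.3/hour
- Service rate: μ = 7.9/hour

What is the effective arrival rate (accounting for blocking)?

ρ = λ/μ = 4.3/7.9 = 0.544304
P₀ = (1-ρ)/(1-ρ^(K+1)) = (1-0.544304)/(1-0.544304^4) = 0.45570/0.91223 = 0.4995
P_K = P₀×ρ^K = 0.49954 × 0.544304^3 = 0.49954 × 0.16126 = 0.08056
λ_eff = λ(1-P_K) = 4.3 × (1 - 0.08056) = 4.3 × 0.91944 = 3.9536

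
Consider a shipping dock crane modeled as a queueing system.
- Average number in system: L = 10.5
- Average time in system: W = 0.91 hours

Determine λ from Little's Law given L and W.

Little's Law: L = λW, so λ = L/W
λ = 10.5/0.91 = 11.5385 containers/hour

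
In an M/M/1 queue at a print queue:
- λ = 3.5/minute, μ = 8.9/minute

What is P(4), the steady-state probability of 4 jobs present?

ρ = λ/μ = 3.5/8.9 = 0.39326
P(n) = (1-ρ)ρⁿ
P(4) = (1-0.39326) × 0.39326^4
P(4) = 0.6067 × 0.02392
P(4) = 0.01451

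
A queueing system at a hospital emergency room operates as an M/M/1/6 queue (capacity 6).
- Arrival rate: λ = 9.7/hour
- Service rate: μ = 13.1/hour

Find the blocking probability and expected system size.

ρ = λ/μ = 9.7/13.1 = 0.74046
P₀ = (1-ρ)/(1-ρ^(K+1)) = (1-0.74046)/(1-0.74046^7) = 0.2595/0.8780 = 0.2956
P_K = P₀×ρ^K = 0.29562 × 0.74046^6 = 0.29562 × 0.16482 = 0.04872
Blocking probability P_6 = 0.04872 (4.87%)
L = ρ[1 - (K+1)ρ^K + Kρ^(K+1)] / [(1-ρ)(1-ρ^(K+1))]
L = 0.74046 × (1 - 7×0.16482 + 6×0.12204) / ((1 - 0.74046) × (1 - 0.12204)) = 1.8799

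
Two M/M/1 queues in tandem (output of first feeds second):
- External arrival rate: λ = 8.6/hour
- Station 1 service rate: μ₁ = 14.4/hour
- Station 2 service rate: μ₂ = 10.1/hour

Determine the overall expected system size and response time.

By Jackson's theorem, each station behaves as independent M/M/1.
Station 1: ρ₁ = 8.6/14.4 = 0.5972, L₁ = ρ₁/(1-ρ₁) = λ/(μ₁-λ) = 8.6/5.80 = 1.4828
Station 2: ρ₂ = 8.6/10.1 = 0.8515, L₂ = ρ₂/(1-ρ₂) = λ/(μ₂-λ) = 8.6/1.50 = 5.7333
Total: L = L₁ + L₂ = 1.4828 + 5.7333 = 7.2161
W = L/λ = 7.2161/8.6 = 0.8391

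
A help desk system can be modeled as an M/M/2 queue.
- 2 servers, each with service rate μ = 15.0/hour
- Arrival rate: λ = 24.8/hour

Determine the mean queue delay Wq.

Traffic intensity: ρ = λ/(cμ) = 24.8/(2×15.0) = 0.8267
Since ρ = 0.8267 < 1, system is stable.
Offered load a = λ/μ = cρ = 24.8/15.0 = 1.6533
P₀ = [ Σₙ₌₀^1 aⁿ/n! + a^2/(2!(1-ρ)) ]⁻¹
Σ = a^0/0! + a^1/1! = 1.0000 + 1.6533 = 2.6533
a^2/(2!(1-ρ)) = 2.73351/(2 × 0.173333) = 7.8851
P₀ = 1/(2.6533 + 7.8851) = 0.09489
Lq = P₀·a^2·ρ / (2!(1-ρ)²) = 0.094891 × 2.7335 × 0.82667 / (2 × 0.030044) = 3.5685
Wq = Lq/λ = 3.5685/24.8 = 0.1439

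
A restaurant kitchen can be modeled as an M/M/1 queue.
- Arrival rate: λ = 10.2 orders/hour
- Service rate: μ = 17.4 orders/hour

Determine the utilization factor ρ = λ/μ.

Server utilization: ρ = λ/μ
ρ = 10.2/17.4 = 0.5862
The server is busy 58.62% of the time.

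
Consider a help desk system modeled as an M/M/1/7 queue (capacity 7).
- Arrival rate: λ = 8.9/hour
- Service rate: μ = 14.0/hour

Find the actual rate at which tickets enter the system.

ρ = λ/μ = 8.9/14.0 = 0.635714
P₀ = (1-ρ)/(1-ρ^(K+1)) = (1-0.635714)/(1-0.635714^8) = 0.3643/0.9733 = 0.3743
P_K = P₀×ρ^K = 0.37427 × 0.635714^7 = 0.37427 × 0.041960 = 0.01570
λ_eff = λ(1-P_K) = 8.9 × (1 - 0.015704) = 8.9 × 0.984296 = 8.7602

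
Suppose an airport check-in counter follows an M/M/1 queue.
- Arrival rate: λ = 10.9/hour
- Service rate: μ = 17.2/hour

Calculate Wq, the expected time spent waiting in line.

First, compute utilization: ρ = λ/μ = 10.9/17.2 = 0.6337
For M/M/1: Wq = λ/(μ(μ-λ))
Wq = 10.9/(17.2 × (17.2-10.9))
Wq = 10.9/(17.2 × 6.30)
Wq = 0.1006 hours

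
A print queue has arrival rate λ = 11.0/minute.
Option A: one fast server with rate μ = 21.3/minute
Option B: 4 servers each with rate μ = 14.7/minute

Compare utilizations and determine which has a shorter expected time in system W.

Option A: single server μ = 21.3 (M/M/1)
  ρ_A = 11.0/21.3 = 0.5164
  W_A = 1/(μ-λ) = 1/(21.3-11.0) = 1/10.30 = 0.09709

Option B: 4 servers μ = 14.7 (M/M/4)
  ρ_B = λ/(cμ) = 11.0/(4×14.7) = 0.1871
  Offered load a = λ/μ = cρ = 11.0/14.7 = 0.7483
  P₀ = [ Σₙ₌₀^3 aⁿ/n! + a^4/(4!(1-ρ)) ]⁻¹
  Σ = a^0/0! + a^1/1! + a^2/2! + a^3/3! = 1.0000 + 0.7483 + 0.2800 + 0.06984 = 2.0981
  a^4/(4!(1-ρ)) = 0.3135/(24 × 0.8129) = 0.01607
  P₀ = 1/(2.0981 + 0.01607) = 0.4730
  Lq = P₀·a^4·ρ / (4!(1-ρ)²) = 0.4730 × 0.3135 × 0.1871 / (24 × 0.6608) = 0.001749
  Wq_B = Lq/λ = 0.001749/11.0 = 0.0001590
  W_B = Wq_B + 1/μ = 0.0001590 + 0.06803 = 0.06819

Since W_B = 0.06819 < W_A = 0.09709, Option B (multiple servers) has the shorter time in system.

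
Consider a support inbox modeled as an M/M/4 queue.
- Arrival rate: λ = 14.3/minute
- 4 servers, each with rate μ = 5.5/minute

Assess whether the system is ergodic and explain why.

Stability requires ρ = λ/(cμ) < 1
ρ = 14.3/(4 × 5.5) = 14.3/22.00 = 0.6500
Since 0.6500 < 1, the system is STABLE.
The servers are busy 65.00% of the time.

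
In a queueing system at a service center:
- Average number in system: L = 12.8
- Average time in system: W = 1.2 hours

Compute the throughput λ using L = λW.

Little's Law: L = λW, so λ = L/W
λ = 12.8/1.2 = 10.6667 customers/hour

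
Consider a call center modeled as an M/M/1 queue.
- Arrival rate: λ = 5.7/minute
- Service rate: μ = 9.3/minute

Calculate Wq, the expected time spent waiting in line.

First, compute utilization: ρ = λ/μ = 5.7/9.3 = 0.6129
For M/M/1: Wq = λ/(μ(μ-λ))
Wq = 5.7/(9.3 × (9.3-5.7))
Wq = 5.7/(9.3 × 3.60)
Wq = 0.1703 minutes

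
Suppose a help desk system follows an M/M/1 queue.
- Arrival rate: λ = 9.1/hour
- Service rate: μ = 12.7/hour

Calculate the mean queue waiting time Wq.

First, compute utilization: ρ = λ/μ = 9.1/12.7 = 0.7165
For M/M/1: Wq = λ/(μ(μ-λ))
Wq = 9.1/(12.7 × (12.7-9.1))
Wq = 9.1/(12.7 × 3.60)
Wq = 0.1990 hours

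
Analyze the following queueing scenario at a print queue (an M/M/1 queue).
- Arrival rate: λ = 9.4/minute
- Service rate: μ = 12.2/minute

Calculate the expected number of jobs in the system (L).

ρ = λ/μ = 9.4/12.2 = 0.7705
For M/M/1: L = λ/(μ-λ)
L = 9.4/(12.2-9.4) = 9.4/2.80
L = 3.3571 jobs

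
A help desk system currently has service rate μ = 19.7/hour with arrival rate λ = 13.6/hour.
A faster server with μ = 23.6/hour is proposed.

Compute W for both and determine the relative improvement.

System 1: ρ₁ = 13.6/19.7 = 0.6904, W₁ = 1/(19.7-13.6) = 0.16393
System 2: ρ₂ = 13.6/23.6 = 0.5763, W₂ = 1/(23.6-13.6) = 0.10000
Improvement: (W₁-W₂)/W₁ = (0.16393-0.10000)/0.16393 = 39.00%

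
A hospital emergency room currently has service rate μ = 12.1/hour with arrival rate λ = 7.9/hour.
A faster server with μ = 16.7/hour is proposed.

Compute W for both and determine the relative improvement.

System 1: ρ₁ = 7.9/12.1 = 0.6529, W₁ = 1/(12.1-7.9) = 0.23810
System 2: ρ₂ = 7.9/16.7 = 0.4731, W₂ = 1/(16.7-7.9) = 0.11364
Improvement: (W₁-W₂)/W₁ = (0.23810-0.11364)/0.23810 = 52.27%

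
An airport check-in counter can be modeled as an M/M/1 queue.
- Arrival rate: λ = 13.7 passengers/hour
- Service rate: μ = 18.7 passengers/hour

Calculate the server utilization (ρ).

Server utilization: ρ = λ/μ
ρ = 13.7/18.7 = 0.7326
The server is busy 73.26% of the time.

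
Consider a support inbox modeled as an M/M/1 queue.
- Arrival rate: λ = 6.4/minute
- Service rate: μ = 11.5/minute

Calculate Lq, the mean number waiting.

ρ = λ/μ = 6.4/11.5 = 0.5565
For M/M/1: Lq = λ²/(μ(μ-λ))
Lq = 40.96/(11.5 × 5.10)
Lq = 0.6984 emails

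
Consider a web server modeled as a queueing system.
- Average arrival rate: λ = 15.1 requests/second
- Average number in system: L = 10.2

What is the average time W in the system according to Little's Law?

Little's Law: L = λW, so W = L/λ
W = 10.2/15.1 = 0.6755 seconds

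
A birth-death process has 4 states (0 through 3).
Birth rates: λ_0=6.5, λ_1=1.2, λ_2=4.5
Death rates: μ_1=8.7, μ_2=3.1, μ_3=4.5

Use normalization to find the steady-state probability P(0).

Ratios P(n)/P(0) = (λ₀···λₙ₋₁)/(μ₁···μₙ):
P(1)/P(0) = (6.5)/(8.7) = 0.7471
P(2)/P(0) = (6.5×1.2)/(8.7×3.1) = 0.2892
P(3)/P(0) = (6.5×1.2×4.5)/(8.7×3.1×4.5) = 0.2892

Normalization: ∑ P(n) = 1
P(0) × (1.0000 + 0.7471 + 0.2892 + 0.2892) = 1
P(0) × 2.3255 = 1
P(0) = 1/2.3255 = 0.4300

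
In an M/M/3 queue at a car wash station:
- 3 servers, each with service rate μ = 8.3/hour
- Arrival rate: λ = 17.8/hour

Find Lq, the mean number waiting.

Traffic intensity: ρ = λ/(cμ) = 17.8/(3×8.3) = 0.7149
Since ρ = 0.7149 < 1, system is stable.
Offered load a = λ/μ = cρ = 17.8/8.3 = 2.1446
P₀ = [ Σₙ₌₀^2 aⁿ/n! + a^3/(3!(1-ρ)) ]⁻¹
Σ = a^0/0! + a^1/1! + a^2/2! = 1.0000 + 2.1446 + 2.2996 = 5.4442
a^3/(3!(1-ρ)) = 9.8634/(6 × 0.28514) = 5.7652
P₀ = 1/(5.4442 + 5.7652) = 0.08921
Lq = P₀·a^3·ρ / (3!(1-ρ)²) = 0.08921 × 9.8634 × 0.7149 / (6 × 0.08131) = 1.2894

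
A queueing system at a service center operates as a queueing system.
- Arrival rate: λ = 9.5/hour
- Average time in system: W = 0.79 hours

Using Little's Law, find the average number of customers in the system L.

Little's Law: L = λW
L = 9.5 × 0.79 = 7.5050 customers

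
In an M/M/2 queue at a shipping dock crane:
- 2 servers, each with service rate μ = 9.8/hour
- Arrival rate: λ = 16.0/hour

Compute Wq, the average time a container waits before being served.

Traffic intensity: ρ = λ/(cμ) = 16.0/(2×9.8) = 0.8163
Since ρ = 0.8163 < 1, system is stable.
Offered load a = λ/μ = cρ = 16.0/9.8 = 1.6327
P₀ = [ Σₙ₌₀^1 aⁿ/n! + a^2/(2!(1-ρ)) ]⁻¹
Σ = a^0/0! + a^1/1! = 1.0000 + 1.6327 = 2.6327
a^2/(2!(1-ρ)) = 2.665556/(2 × 0.1836735) = 7.2562
P₀ = 1/(2.6327 + 7.2562) = 0.1011
Lq = P₀·a^2·ρ / (2!(1-ρ)²) = 0.10112 × 2.6656 × 0.81633 / (2 × 0.033736) = 3.2612
Wq = Lq/λ = 3.2612/16.0 = 0.2038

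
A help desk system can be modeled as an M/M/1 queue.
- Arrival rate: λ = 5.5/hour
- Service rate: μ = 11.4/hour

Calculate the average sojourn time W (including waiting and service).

First, compute utilization: ρ = λ/μ = 5.5/11.4 = 0.4825
For M/M/1: W = 1/(μ-λ)
W = 1/(11.4-5.5) = 1/5.90
W = 0.1695 hours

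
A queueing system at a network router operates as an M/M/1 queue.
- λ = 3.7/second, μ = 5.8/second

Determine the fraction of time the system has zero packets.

ρ = λ/μ = 3.7/5.8 = 0.6379
P(0) = 1 - ρ = 1 - 0.6379 = 0.3621
The server is idle 36.21% of the time.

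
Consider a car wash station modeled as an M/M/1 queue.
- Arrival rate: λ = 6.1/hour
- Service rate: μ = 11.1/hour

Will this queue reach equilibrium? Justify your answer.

Stability requires ρ = λ/(cμ) < 1
ρ = 6.1/(1 × 11.1) = 6.1/11.10 = 0.5495
Since 0.5495 < 1, the system is STABLE.
The server is busy 54.95% of the time.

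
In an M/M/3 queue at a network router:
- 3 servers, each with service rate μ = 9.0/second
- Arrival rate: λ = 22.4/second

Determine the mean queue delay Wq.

Traffic intensity: ρ = λ/(cμ) = 22.4/(3×9.0) = 0.8296
Since ρ = 0.8296 < 1, system is stable.
Offered load a = λ/μ = cρ = 22.4/9.0 = 2.4889
P₀ = [ Σₙ₌₀^2 aⁿ/n! + a^3/(3!(1-ρ)) ]⁻¹
Σ = a^0/0! + a^1/1! + a^2/2! = 1.0000 + 2.4889 + 3.0973 = 6.5862
a^3/(3!(1-ρ)) = 15.41759/(6 × 0.1703704) = 15.0824
P₀ = 1/(6.5862 + 15.0824) = 0.04615
Lq = P₀·a^3·ρ / (3!(1-ρ)²) = 0.046150 × 15.4176 × 0.82963 / (6 × 0.029026) = 3.3895
Wq = Lq/λ = 3.3895/22.4 = 0.1513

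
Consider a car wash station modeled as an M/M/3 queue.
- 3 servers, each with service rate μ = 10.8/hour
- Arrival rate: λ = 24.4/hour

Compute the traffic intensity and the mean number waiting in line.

Traffic intensity: ρ = λ/(cμ) = 24.4/(3×10.8) = 0.7531
Since ρ = 0.7531 < 1, system is stable.
Offered load a = λ/μ = cρ = 24.4/10.8 = 2.2593
P₀ = [ Σₙ₌₀^2 aⁿ/n! + a^3/(3!(1-ρ)) ]⁻¹
Σ = a^0/0! + a^1/1! + a^2/2! = 1.0000 + 2.2593 + 2.5521 = 5.8114
a^3/(3!(1-ρ)) = 11.5318/(6 × 0.246914) = 7.7840
P₀ = 1/(5.8114 + 7.7840) = 0.07355
Lq = P₀·a^3·ρ / (3!(1-ρ)²) = 0.073554 × 11.5318 × 0.75309 / (6 × 0.060966) = 1.7463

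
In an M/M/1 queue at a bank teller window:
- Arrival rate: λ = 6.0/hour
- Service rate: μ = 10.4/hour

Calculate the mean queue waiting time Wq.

First, compute utilization: ρ = λ/μ = 6.0/10.4 = 0.5769
For M/M/1: Wq = λ/(μ(μ-λ))
Wq = 6.0/(10.4 × (10.4-6.0))
Wq = 6.0/(10.4 × 4.40)
Wq = 0.1311 hours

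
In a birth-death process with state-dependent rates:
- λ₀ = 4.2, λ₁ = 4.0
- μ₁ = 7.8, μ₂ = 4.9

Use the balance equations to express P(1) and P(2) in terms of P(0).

Balance equations:
State 0: λ₀P₀ = μ₁P₁ → P₁ = (λ₀/μ₁)P₀ = (4.2/7.8)P₀ = 0.5385P₀
State 1: P₂ = (λ₀λ₁)/(μ₁μ₂)P₀ = (4.2×4.0)/(7.8×4.9)P₀ = 0.4396P₀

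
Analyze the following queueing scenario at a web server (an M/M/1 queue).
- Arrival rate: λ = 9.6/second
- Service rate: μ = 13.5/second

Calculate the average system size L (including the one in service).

ρ = λ/μ = 9.6/13.5 = 0.7111
For M/M/1: L = λ/(μ-λ)
L = 9.6/(13.5-9.6) = 9.6/3.90
L = 2.4615 requests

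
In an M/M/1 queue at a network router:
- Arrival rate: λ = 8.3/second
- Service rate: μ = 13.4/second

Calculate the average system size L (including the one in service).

ρ = λ/μ = 8.3/13.4 = 0.6194
For M/M/1: L = λ/(μ-λ)
L = 8.3/(13.4-8.3) = 8.3/5.10
L = 1.6275 packets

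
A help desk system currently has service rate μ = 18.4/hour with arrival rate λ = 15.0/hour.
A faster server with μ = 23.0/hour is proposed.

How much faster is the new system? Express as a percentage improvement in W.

System 1: ρ₁ = 15.0/18.4 = 0.8152, W₁ = 1/(18.4-15.0) = 0.2941
System 2: ρ₂ = 15.0/23.0 = 0.6522, W₂ = 1/(23.0-15.0) = 0.1250
Improvement: (W₁-W₂)/W₁ = (0.2941-0.1250)/0.2941 = 57.50%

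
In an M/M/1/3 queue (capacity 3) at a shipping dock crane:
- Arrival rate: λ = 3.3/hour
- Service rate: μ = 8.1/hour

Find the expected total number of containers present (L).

ρ = λ/μ = 3.3/8.1 = 0.4074
P₀ = (1-ρ)/(1-ρ^(K+1)) = (1-0.4074)/(1-0.4074^4) = 0.5926/0.9725 = 0.6094
P_K = P₀×ρ^K = 0.6094 × 0.4074^3 = 0.6094 × 0.06762 = 0.04121
L = ρ[1 - (K+1)ρ^K + Kρ^(K+1)] / [(1-ρ)(1-ρ^(K+1))]
L = 0.4074 × (1 - 4×0.06762 + 3×0.02755) / ((1 - 0.4074) × (1 - 0.02755)) = 0.5742 containers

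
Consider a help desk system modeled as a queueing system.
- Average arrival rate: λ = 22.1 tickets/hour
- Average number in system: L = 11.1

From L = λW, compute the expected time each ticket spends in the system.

Little's Law: L = λW, so W = L/λ
W = 11.1/22.1 = 0.5023 hours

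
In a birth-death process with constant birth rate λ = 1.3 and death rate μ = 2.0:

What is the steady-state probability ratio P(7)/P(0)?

For constant rates: P(n)/P(0) = (λ/μ)^n
P(7)/P(0) = (1.3/2.0)^7 = 0.6500^7 = 0.04902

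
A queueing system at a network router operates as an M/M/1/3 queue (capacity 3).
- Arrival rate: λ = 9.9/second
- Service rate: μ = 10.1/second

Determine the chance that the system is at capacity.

ρ = λ/μ = 9.9/10.1 = 0.9802
P₀ = (1-ρ)/(1-ρ^(K+1)) = (1-0.9802)/(1-0.9802^4) = 0.01980/0.07688 = 0.2575
P_K = P₀×ρ^K = 0.25755 × 0.9802^3 = 0.25755 × 0.94177 = 0.2426
Blocking probability = 24.26%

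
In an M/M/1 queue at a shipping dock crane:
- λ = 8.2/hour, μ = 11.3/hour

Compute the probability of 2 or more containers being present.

ρ = λ/μ = 8.2/11.3 = 0.7257
P(N ≥ n) = ρⁿ
P(N ≥ 2) = 0.7257^2
P(N ≥ 2) = 0.5266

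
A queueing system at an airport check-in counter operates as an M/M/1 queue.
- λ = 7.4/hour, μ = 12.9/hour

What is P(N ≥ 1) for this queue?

ρ = λ/μ = 7.4/12.9 = 0.5736
P(N ≥ n) = ρⁿ
P(N ≥ 1) = 0.5736^1
P(N ≥ 1) = 0.5736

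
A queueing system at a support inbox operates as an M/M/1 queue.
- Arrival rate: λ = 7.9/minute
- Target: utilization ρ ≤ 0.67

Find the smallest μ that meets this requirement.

ρ = λ/μ, so μ = λ/ρ
μ ≥ 7.9/0.67 = 11.7910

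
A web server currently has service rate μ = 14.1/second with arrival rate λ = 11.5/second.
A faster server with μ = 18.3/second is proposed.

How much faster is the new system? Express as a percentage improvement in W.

System 1: ρ₁ = 11.5/14.1 = 0.8156, W₁ = 1/(14.1-11.5) = 0.38462
System 2: ρ₂ = 11.5/18.3 = 0.6284, W₂ = 1/(18.3-11.5) = 0.14706
Improvement: (W₁-W₂)/W₁ = (0.38462-0.14706)/0.38462 = 61.76%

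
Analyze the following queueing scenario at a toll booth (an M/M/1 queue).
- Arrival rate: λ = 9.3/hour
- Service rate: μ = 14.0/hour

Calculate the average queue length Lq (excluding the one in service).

ρ = λ/μ = 9.3/14.0 = 0.6643
For M/M/1: Lq = λ²/(μ(μ-λ))
Lq = 86.49/(14.0 × 4.70)
Lq = 1.3144 vehicles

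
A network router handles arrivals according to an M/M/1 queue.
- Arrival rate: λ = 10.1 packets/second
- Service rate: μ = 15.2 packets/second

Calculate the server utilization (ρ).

Server utilization: ρ = λ/μ
ρ = 10.1/15.2 = 0.6645
The server is busy 66.45% of the time.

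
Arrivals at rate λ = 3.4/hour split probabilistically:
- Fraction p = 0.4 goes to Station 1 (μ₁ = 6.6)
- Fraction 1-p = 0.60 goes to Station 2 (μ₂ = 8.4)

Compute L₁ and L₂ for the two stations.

Effective rates: λ₁ = 3.4×0.4 = 1.36, λ₂ = 3.4×0.60 = 2.04
Station 1: ρ₁ = 1.36/6.6 = 0.20606, L₁ = ρ₁/(1-ρ₁) = 0.20606/(1-0.20606) = 0.2595
Station 2: ρ₂ = 2.04/8.4 = 0.2429, L₂ = ρ₂/(1-ρ₂) = 0.2429/(1-0.2429) = 0.3208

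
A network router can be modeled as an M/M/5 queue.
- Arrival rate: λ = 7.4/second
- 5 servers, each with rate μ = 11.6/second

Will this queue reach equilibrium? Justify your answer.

Stability requires ρ = λ/(cμ) < 1
ρ = 7.4/(5 × 11.6) = 7.4/58.00 = 0.1276
Since 0.1276 < 1, the system is STABLE.
The servers are busy 12.76% of the time.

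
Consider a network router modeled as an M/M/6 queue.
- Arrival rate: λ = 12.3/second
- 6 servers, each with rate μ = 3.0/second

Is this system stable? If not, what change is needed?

Stability requires ρ = λ/(cμ) < 1
ρ = 12.3/(6 × 3.0) = 12.3/18.00 = 0.6833
Since 0.6833 < 1, the system is STABLE.
The servers are busy 68.33% of the time.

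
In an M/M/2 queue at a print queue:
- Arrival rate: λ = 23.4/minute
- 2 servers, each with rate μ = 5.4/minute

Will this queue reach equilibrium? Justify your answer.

Stability requires ρ = λ/(cμ) < 1
ρ = 23.4/(2 × 5.4) = 23.4/10.80 = 2.1667
Since 2.1667 ≥ 1, the system is UNSTABLE.
Need c > λ/μ = 23.4/5.4 = 4.33.
Minimum servers needed: c = 5.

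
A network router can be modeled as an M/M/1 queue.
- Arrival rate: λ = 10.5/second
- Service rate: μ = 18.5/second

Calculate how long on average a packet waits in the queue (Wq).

First, compute utilization: ρ = λ/μ = 10.5/18.5 = 0.5676
For M/M/1: Wq = λ/(μ(μ-λ))
Wq = 10.5/(18.5 × (18.5-10.5))
Wq = 10.5/(18.5 × 8.00)
Wq = 0.07095 seconds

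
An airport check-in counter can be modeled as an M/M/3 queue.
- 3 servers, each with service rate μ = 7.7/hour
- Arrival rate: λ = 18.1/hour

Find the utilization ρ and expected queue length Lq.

Traffic intensity: ρ = λ/(cμ) = 18.1/(3×7.7) = 0.7835
Since ρ = 0.7835 < 1, system is stable.
Offered load a = λ/μ = cρ = 18.1/7.7 = 2.3506
P₀ = [ Σₙ₌₀^2 aⁿ/n! + a^3/(3!(1-ρ)) ]⁻¹
Σ = a^0/0! + a^1/1! + a^2/2! = 1.0000 + 2.3506 + 2.7628 = 6.1134
a^3/(3!(1-ρ)) = 12.9886/(6 × 0.21645) = 10.0012
P₀ = 1/(6.1134 + 10.0012) = 0.06206
Lq = P₀·a^3·ρ / (3!(1-ρ)²) = 0.06206 × 12.9886 × 0.7835 / (6 × 0.04685) = 2.2467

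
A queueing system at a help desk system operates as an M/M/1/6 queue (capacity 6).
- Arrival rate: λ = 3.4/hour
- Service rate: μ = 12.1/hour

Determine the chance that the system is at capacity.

ρ = λ/μ = 3.4/12.1 = 0.280992
P₀ = (1-ρ)/(1-ρ^(K+1)) = (1-0.280992)/(1-0.280992^7) = 0.7190/0.9999 = 0.7191
P_K = P₀×ρ^K = 0.71911 × 0.280992^6 = 0.71911 × 0.00049223 = 0.0003540
Blocking probability = 0.03540%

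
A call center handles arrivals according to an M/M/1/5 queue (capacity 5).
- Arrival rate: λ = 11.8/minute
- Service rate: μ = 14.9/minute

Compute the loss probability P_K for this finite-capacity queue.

ρ = λ/μ = 11.8/14.9 = 0.79195
P₀ = (1-ρ)/(1-ρ^(K+1)) = (1-0.79195)/(1-0.79195^6) = 0.20805/0.75329 = 0.2762
P_K = P₀×ρ^K = 0.2762 × 0.79195^5 = 0.2762 × 0.3115 = 0.08604
Blocking probability = 8.60%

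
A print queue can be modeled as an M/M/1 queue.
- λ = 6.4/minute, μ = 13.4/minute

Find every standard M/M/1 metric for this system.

Step 1: ρ = λ/μ = 6.4/13.4 = 0.4776
Step 2: L = λ/(μ-λ) = 6.4/7.00 = 0.9143
Step 3: Lq = λ²/(μ(μ-λ)) = 40.96/(13.4×7.00) = 0.4367
Step 4: W = 1/(μ-λ) = 1/7.00 = 0.14286
Step 5: Wq = λ/(μ(μ-λ)) = 6.4/(13.4×7.00) = 0.06823
Step 6: P(0) = 1-ρ = 0.5224
Verify: L = λW = 6.4×0.14286 = 0.9143 ✔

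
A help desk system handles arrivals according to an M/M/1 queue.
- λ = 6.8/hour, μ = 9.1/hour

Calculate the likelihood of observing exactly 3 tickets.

ρ = λ/μ = 6.8/9.1 = 0.7473
P(n) = (1-ρ)ρⁿ
P(3) = (1-0.7473) × 0.7473^3
P(3) = 0.2527 × 0.4173
P(3) = 0.1055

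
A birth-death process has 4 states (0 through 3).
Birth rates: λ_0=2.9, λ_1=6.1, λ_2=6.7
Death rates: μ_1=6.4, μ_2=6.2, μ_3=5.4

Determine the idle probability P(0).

Ratios P(n)/P(0) = (λ₀···λₙ₋₁)/(μ₁···μₙ):
P(1)/P(0) = (2.9)/(6.4) = 0.45312
P(2)/P(0) = (2.9×6.1)/(6.4×6.2) = 0.44582
P(3)/P(0) = (2.9×6.1×6.7)/(6.4×6.2×5.4) = 0.55314

Normalization: ∑ P(n) = 1
P(0) × (1.0000 + 0.45312 + 0.44582 + 0.55314) = 1
P(0) × 2.4521 = 1
P(0) = 1/2.4521 = 0.4078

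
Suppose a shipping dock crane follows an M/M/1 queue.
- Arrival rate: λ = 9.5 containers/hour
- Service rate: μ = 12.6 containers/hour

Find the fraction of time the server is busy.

Server utilization: ρ = λ/μ
ρ = 9.5/12.6 = 0.7540
The server is busy 75.40% of the time.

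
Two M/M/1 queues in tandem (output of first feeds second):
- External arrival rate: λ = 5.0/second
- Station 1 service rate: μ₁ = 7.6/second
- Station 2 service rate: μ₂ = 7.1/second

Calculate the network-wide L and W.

By Jackson's theorem, each station behaves as independent M/M/1.
Station 1: ρ₁ = 5.0/7.6 = 0.6579, L₁ = ρ₁/(1-ρ₁) = λ/(μ₁-λ) = 5.0/2.60 = 1.92308
Station 2: ρ₂ = 5.0/7.1 = 0.7042, L₂ = ρ₂/(1-ρ₂) = λ/(μ₂-λ) = 5.0/2.10 = 2.38095
Total: L = L₁ + L₂ = 1.92308 + 2.38095 = 4.3040
W = L/λ = 4.3040/5.0 = 0.8608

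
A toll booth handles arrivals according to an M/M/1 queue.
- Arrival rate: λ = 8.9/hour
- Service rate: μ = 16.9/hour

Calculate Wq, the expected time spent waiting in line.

First, compute utilization: ρ = λ/μ = 8.9/16.9 = 0.5266
For M/M/1: Wq = λ/(μ(μ-λ))
Wq = 8.9/(16.9 × (16.9-8.9))
Wq = 8.9/(16.9 × 8.00)
Wq = 0.06583 hours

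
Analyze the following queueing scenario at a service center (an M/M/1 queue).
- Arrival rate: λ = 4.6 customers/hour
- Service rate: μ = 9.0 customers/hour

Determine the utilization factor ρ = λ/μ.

Server utilization: ρ = λ/μ
ρ = 4.6/9.0 = 0.5111
The server is busy 51.11% of the time.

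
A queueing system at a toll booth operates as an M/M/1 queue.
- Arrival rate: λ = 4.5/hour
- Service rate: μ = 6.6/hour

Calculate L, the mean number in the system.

ρ = λ/μ = 4.5/6.6 = 0.6818
For M/M/1: L = λ/(μ-λ)
L = 4.5/(6.6-4.5) = 4.5/2.10
L = 2.1429 vehicles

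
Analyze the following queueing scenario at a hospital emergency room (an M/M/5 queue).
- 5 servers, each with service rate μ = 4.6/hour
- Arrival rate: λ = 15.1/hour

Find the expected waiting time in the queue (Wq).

Traffic intensity: ρ = λ/(cμ) = 15.1/(5×4.6) = 0.6565
Since ρ = 0.6565 < 1, system is stable.
Offered load a = λ/μ = cρ = 15.1/4.6 = 3.2826
P₀ = [ Σₙ₌₀^4 aⁿ/n! + a^5/(5!(1-ρ)) ]⁻¹
Σ = a^0/0! + a^1/1! + a^2/2! + a^3/3! + a^4/4! = 1.0000 + 3.2826 + 5.3878 + 5.8953 + 4.8380 = 20.4037
a^5/(5!(1-ρ)) = 381.1497/(120 × 0.34348) = 9.2473
P₀ = 1/(20.4037 + 9.2473) = 0.03373
Lq = P₀·a^5·ρ / (5!(1-ρ)²) = 0.03373 × 381.1497 × 0.6565 / (120 × 0.1180) = 0.5961
Wq = Lq/λ = 0.5961/15.1 = 0.03948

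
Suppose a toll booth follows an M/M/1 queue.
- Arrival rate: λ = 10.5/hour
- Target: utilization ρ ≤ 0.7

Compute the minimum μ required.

ρ = λ/μ, so μ = λ/ρ
μ ≥ 10.5/0.7 = 15.0000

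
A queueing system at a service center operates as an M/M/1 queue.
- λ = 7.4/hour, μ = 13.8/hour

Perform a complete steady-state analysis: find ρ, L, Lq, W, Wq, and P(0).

Step 1: ρ = λ/μ = 7.4/13.8 = 0.5362
Step 2: L = λ/(μ-λ) = 7.4/6.40 = 1.1562
Step 3: Lq = λ²/(μ(μ-λ)) = 54.76/(13.8×6.40) = 0.6200
Step 4: W = 1/(μ-λ) = 1/6.40 = 0.15625
Step 5: Wq = λ/(μ(μ-λ)) = 7.4/(13.8×6.40) = 0.08379
Step 6: P(0) = 1-ρ = 0.4638
Verify: L = λW = 7.4×0.15625 = 1.1562 ✔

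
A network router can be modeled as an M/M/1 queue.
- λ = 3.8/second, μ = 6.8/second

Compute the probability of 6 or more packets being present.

ρ = λ/μ = 3.8/6.8 = 0.5588
P(N ≥ n) = ρⁿ
P(N ≥ 6) = 0.5588^6
P(N ≥ 6) = 0.03045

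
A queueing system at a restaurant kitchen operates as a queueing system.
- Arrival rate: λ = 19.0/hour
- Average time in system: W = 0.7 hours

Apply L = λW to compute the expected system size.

Little's Law: L = λW
L = 19.0 × 0.7 = 13.3000 orders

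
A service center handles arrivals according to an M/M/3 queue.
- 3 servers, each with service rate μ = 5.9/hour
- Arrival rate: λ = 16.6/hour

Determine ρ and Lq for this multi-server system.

Traffic intensity: ρ = λ/(cμ) = 16.6/(3×5.9) = 0.9379
Since ρ = 0.9379 < 1, system is stable.
Offered load a = λ/μ = cρ = 16.6/5.9 = 2.8136
P₀ = [ Σₙ₌₀^2 aⁿ/n! + a^3/(3!(1-ρ)) ]⁻¹
Σ = a^0/0! + a^1/1! + a^2/2! = 1.00000 + 2.81356 + 3.95806 = 7.7716
a^3/(3!(1-ρ)) = 22.2725/(6 × 0.062147) = 59.7307
P₀ = 1/(7.7716 + 59.7307) = 0.01481
Lq = P₀·a^3·ρ / (3!(1-ρ)²) = 0.0148143 × 22.2725 × 0.937853 / (6 × 0.00386224) = 13.3535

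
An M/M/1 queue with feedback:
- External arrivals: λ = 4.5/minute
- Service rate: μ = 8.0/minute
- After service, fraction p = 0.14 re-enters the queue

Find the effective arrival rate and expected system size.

Effective arrival rate: λ_eff = λ/(1-p) = 4.5/(1-0.14) = 4.5/0.86 = 5.2326
ρ = λ_eff/μ = 5.2326/8.0 = 0.65407
L = ρ/(1-ρ) = 0.65407/(1-0.65407) = 1.8908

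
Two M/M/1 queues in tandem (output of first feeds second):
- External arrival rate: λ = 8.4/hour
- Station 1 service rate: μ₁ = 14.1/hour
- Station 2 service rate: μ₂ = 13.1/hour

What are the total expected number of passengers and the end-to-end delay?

By Jackson's theorem, each station behaves as independent M/M/1.
Station 1: ρ₁ = 8.4/14.1 = 0.5957, L₁ = ρ₁/(1-ρ₁) = λ/(μ₁-λ) = 8.4/5.70 = 1.4737
Station 2: ρ₂ = 8.4/13.1 = 0.6412, L₂ = ρ₂/(1-ρ₂) = λ/(μ₂-λ) = 8.4/4.70 = 1.7872
Total: L = L₁ + L₂ = 1.4737 + 1.7872 = 3.2609
W = L/λ = 3.2609/8.4 = 0.3882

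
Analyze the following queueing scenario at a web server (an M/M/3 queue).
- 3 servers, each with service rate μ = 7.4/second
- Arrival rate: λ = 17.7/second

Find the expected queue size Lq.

Traffic intensity: ρ = λ/(cμ) = 17.7/(3×7.4) = 0.7973
Since ρ = 0.7973 < 1, system is stable.
Offered load a = λ/μ = cρ = 17.7/7.4 = 2.3919
P₀ = [ Σₙ₌₀^2 aⁿ/n! + a^3/(3!(1-ρ)) ]⁻¹
Σ = a^0/0! + a^1/1! + a^2/2! = 1.0000 + 2.3919 + 2.8606 = 6.2525
a^3/(3!(1-ρ)) = 13.6844/(6 × 0.202703) = 11.2516
P₀ = 1/(6.2525 + 11.2516) = 0.05713
Lq = P₀·a^3·ρ / (3!(1-ρ)²) = 0.05713 × 13.6844 × 0.7973 / (6 × 0.04109) = 2.5283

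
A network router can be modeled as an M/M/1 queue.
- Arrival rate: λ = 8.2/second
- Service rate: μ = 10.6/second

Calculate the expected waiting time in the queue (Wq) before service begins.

First, compute utilization: ρ = λ/μ = 8.2/10.6 = 0.7736
For M/M/1: Wq = λ/(μ(μ-λ))
Wq = 8.2/(10.6 × (10.6-8.2))
Wq = 8.2/(10.6 × 2.40)
Wq = 0.3223 seconds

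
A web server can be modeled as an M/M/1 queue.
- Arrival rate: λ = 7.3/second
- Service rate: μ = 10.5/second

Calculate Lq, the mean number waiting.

ρ = λ/μ = 7.3/10.5 = 0.6952
For M/M/1: Lq = λ²/(μ(μ-λ))
Lq = 53.29/(10.5 × 3.20)
Lq = 1.5860 requests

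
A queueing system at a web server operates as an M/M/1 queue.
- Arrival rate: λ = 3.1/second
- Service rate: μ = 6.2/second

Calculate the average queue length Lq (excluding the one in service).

ρ = λ/μ = 3.1/6.2 = 0.5000
For M/M/1: Lq = λ²/(μ(μ-λ))
Lq = 9.61/(6.2 × 3.10)
Lq = 0.5000 requests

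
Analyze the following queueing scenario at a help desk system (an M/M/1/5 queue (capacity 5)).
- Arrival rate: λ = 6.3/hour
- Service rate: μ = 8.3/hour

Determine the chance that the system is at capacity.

ρ = λ/μ = 6.3/8.3 = 0.75904
P₀ = (1-ρ)/(1-ρ^(K+1)) = (1-0.75904)/(1-0.75904^6) = 0.24096/0.80876 = 0.2979
P_K = P₀×ρ^K = 0.2979 × 0.75904^5 = 0.2979 × 0.2520 = 0.07507
Blocking probability = 7.51%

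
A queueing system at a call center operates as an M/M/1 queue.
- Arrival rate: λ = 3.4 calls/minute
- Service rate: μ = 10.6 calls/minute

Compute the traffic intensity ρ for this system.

Server utilization: ρ = λ/μ
ρ = 3.4/10.6 = 0.3208
The server is busy 32.08% of the time.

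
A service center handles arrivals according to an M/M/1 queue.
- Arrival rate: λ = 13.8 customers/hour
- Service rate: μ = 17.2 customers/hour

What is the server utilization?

Server utilization: ρ = λ/μ
ρ = 13.8/17.2 = 0.8023
The server is busy 80.23% of the time.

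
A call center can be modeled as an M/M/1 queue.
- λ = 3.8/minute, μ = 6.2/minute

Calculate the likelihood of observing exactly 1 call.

ρ = λ/μ = 3.8/6.2 = 0.6129
P(n) = (1-ρ)ρⁿ
P(1) = (1-0.6129) × 0.6129^1
P(1) = 0.3871 × 0.6129
P(1) = 0.2373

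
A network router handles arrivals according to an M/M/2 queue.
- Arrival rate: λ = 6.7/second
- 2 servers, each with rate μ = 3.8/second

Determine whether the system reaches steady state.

Stability requires ρ = λ/(cμ) < 1
ρ = 6.7/(2 × 3.8) = 6.7/7.60 = 0.8816
Since 0.8816 < 1, the system is STABLE.
The servers are busy 88.16% of the time.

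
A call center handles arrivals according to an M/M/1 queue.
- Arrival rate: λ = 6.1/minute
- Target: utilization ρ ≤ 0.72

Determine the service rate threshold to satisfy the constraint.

ρ = λ/μ, so μ = λ/ρ
μ ≥ 6.1/0.72 = 8.4722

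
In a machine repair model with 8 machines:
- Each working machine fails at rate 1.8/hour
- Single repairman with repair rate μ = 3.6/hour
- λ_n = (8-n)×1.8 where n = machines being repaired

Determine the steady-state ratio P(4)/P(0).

P(4)/P(0) = ∏_{i=0}^{4-1} λ_i/μ_{i+1}
= (8-0)×1.8/3.6 × (8-1)×1.8/3.6 × (8-2)×1.8/3.6 × (8-3)×1.8/3.6
= 105.0000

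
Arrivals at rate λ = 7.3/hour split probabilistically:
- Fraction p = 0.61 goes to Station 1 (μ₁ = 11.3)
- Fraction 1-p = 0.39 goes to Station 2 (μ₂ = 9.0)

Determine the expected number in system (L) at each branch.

Effective rates: λ₁ = 7.3×0.61 = 4.453, λ₂ = 7.3×0.39 = 2.847
Station 1: ρ₁ = 4.453/11.3 = 0.3941, L₁ = ρ₁/(1-ρ₁) = 0.3941/(1-0.3941) = 0.6504
Station 2: ρ₂ = 2.847/9.0 = 0.31633, L₂ = ρ₂/(1-ρ₂) = 0.31633/(1-0.31633) = 0.4627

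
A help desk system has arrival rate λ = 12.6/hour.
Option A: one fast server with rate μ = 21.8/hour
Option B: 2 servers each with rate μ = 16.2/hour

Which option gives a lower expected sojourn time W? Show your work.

Option A: single server μ = 21.8 (M/M/1)
  ρ_A = 12.6/21.8 = 0.5780
  W_A = 1/(μ-λ) = 1/(21.8-12.6) = 1/9.20 = 0.1087

Option B: 2 servers μ = 16.2 (M/M/2)
  ρ_B = λ/(cμ) = 12.6/(2×16.2) = 0.3889
  Offered load a = λ/μ = cρ = 12.6/16.2 = 0.7778
  P₀ = [ Σₙ₌₀^1 aⁿ/n! + a^2/(2!(1-ρ)) ]⁻¹
  Σ = a^0/0! + a^1/1! = 1.0000 + 0.7778 = 1.7778
  a^2/(2!(1-ρ)) = 0.6049/(2 × 0.6111) = 0.4949
  P₀ = 1/(1.7778 + 0.4949) = 0.4400
  Lq = P₀·a^2·ρ / (2!(1-ρ)²) = 0.4400 × 0.6049 × 0.3889 / (2 × 0.3735) = 0.1386
  Wq_B = Lq/λ = 0.1386/12.6 = 0.01100
  W_B = Wq_B + 1/μ = 0.01100 + 0.06173 = 0.07273

Since W_B = 0.07273 < W_A = 0.1087, Option B (multiple servers) has the shorter time in system.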